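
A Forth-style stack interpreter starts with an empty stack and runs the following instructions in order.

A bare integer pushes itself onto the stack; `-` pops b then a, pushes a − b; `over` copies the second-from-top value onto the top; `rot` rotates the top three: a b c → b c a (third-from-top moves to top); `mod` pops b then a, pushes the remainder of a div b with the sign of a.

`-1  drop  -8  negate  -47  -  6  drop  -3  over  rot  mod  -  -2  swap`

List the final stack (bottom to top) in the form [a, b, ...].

[-2, -3]

-1     -> -1
drop   -> (empty)
-8     -> -8
negate -> 8
-47    -> 8 -47
-      -> 55
6      -> 55 6
drop   -> 55
-3     -> 55 -3
over   -> 55 -3 55
rot    -> -3 55 55
mod    -> -3 0
-      -> -3
-2     -> -3 -2
swap   -> -2 -3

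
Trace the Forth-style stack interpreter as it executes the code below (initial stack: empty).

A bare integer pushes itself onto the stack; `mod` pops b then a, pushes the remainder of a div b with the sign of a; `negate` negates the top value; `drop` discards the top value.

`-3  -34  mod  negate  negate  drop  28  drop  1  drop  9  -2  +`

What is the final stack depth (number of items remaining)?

-3     : [-3]
-34    : [-3, -34]
mod    : [-3]
negate : [3]
negate : [-3]
drop   : []
28     : [28]
drop   : []
1      : [1]
drop   : []
9      : [9]
-2     : [9, -2]
+      : [7]

1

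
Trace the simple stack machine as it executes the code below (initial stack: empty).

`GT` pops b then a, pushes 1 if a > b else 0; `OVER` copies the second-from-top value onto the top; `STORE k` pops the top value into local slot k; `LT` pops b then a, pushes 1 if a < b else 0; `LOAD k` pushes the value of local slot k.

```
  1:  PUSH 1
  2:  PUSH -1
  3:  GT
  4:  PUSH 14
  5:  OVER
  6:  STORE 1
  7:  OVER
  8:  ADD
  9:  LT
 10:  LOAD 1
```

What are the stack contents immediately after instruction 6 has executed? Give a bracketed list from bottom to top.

[1, 14]

PUSH 1  → 1
PUSH -1 → 1 -1
GT      → 1
PUSH 14 → 1 14
OVER    → 1 14 1
STORE 1 → 1 14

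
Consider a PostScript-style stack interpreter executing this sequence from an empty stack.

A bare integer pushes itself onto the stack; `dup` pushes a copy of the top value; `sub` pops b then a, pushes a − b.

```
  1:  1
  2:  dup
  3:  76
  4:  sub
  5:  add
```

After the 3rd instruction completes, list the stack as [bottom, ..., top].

[1, 1, 76]

1   → [1]
dup → [1, 1]
76  → [1, 1, 76]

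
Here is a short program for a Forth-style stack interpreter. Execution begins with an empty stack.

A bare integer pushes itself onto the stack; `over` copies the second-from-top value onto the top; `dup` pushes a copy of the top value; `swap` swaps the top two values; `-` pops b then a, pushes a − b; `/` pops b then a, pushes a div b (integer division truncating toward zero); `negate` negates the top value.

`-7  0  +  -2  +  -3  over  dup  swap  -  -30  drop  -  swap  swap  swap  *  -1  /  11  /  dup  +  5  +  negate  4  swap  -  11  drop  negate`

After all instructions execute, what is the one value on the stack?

-7     → -7
0      → -7 0
+      → -7
-2     → -7 -2
+      → -9
-3     → -9 -3
over   → -9 -3 -9
dup    → -9 -3 -9 -9
swap   → -9 -3 -9 -9
-      → -9 -3 0
-30    → -9 -3 0 -30
drop   → -9 -3 0
-      → -9 -3
swap   → -3 -9
swap   → -9 -3
swap   → -3 -9
*      → 27
-1     → 27 -1
/      → -27
11     → -27 11
/      → -2
dup    → -2 -2
+      → -4
5      → -4 5
+      → 1
negate → -1
4      → -1 4
swap   → 4 -1
-      → 5
11     → 5 11
drop   → 5
negate → -5

-5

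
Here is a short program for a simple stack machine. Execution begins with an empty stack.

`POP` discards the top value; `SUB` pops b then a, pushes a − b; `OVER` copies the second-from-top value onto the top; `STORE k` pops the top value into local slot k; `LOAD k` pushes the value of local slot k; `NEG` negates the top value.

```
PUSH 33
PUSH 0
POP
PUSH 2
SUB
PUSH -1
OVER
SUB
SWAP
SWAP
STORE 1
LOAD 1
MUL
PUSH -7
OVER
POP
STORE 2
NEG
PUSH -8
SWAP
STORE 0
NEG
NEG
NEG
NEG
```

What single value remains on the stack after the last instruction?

PUSH 33 -> [33]
PUSH 0  -> [33, 0]
POP     -> [33]
PUSH 2  -> [33, 2]
SUB     -> [31]
PUSH -1 -> [31, -1]
OVER    -> [31, -1, 31]
SUB     -> [31, -32]
SWAP    -> [-32, 31]
SWAP    -> [31, -32]
STORE 1 -> [31]
LOAD 1  -> [31, -32]
MUL     -> [-992]
PUSH -7 -> [-992, -7]
OVER    -> [-992, -7, -992]
POP     -> [-992, -7]
STORE 2 -> [-992]
NEG     -> [992]
PUSH -8 -> [992, -8]
SWAP    -> [-8, 992]
STORE 0 -> [-8]
NEG     -> [8]
NEG     -> [-8]
NEG     -> [8]
NEG     -> [-8]

-8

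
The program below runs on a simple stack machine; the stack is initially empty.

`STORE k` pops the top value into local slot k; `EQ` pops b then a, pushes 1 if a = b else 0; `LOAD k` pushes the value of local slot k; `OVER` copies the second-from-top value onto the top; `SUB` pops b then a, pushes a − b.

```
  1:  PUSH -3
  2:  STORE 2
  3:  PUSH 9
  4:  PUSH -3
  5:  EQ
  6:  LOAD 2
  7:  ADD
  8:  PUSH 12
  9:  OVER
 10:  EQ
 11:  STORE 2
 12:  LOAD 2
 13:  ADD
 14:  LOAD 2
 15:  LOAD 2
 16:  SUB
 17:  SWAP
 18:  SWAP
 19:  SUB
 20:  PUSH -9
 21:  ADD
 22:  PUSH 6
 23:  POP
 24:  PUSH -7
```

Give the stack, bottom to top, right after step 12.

[-3, 0]

PUSH -3  -3
STORE 2  (empty)
PUSH 9   9
PUSH -3  9 -3
EQ       0
LOAD 2   0 -3
ADD      -3
PUSH 12  -3 12
OVER     -3 12 -3
EQ       -3 0
STORE 2  -3
LOAD 2   -3 0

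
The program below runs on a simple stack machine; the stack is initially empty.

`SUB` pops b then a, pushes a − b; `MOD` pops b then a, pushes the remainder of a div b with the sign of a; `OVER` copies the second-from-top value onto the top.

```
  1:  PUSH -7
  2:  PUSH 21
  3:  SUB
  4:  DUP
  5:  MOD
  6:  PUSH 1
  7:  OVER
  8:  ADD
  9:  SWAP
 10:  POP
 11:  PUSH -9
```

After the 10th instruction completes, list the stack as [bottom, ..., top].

PUSH -7  -7
PUSH 21  -7 21
SUB      -28
DUP      -28 -28
MOD      0
PUSH 1   0 1
OVER     0 1 0
ADD      0 1
SWAP     1 0
POP      1

[1]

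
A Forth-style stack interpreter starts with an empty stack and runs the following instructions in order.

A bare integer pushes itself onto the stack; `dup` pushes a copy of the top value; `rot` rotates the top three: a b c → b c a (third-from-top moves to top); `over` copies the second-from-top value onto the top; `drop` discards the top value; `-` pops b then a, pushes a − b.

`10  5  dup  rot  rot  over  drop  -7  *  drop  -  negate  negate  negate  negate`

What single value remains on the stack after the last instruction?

-5

10     : 10
5      : 10 5
dup    : 10 5 5
rot    : 5 5 10
rot    : 5 10 5
over   : 5 10 5 10
drop   : 5 10 5
-7     : 5 10 5 -7
*      : 5 10 -35
drop   : 5 10
-      : -5
negate : 5
negate : -5
negate : 5
negate : -5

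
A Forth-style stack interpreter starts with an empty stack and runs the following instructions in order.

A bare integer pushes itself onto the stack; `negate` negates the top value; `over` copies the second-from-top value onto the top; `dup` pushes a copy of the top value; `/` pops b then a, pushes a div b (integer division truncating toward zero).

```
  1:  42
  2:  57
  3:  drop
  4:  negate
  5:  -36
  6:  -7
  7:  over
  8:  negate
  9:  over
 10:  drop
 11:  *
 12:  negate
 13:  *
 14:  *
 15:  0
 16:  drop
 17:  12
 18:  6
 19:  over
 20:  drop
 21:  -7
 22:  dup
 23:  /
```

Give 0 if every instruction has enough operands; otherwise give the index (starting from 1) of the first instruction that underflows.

42     -> 42
57     -> 42 57
drop   -> 42
negate -> -42
-36    -> -42 -36
-7     -> -42 -36 -7
over   -> -42 -36 -7 -36
negate -> -42 -36 -7 36
over   -> -42 -36 -7 36 -7
drop   -> -42 -36 -7 36
*      -> -42 -36 -252
negate -> -42 -36 252
*      -> -42 -9072
*      -> 381024
0      -> 381024 0
drop   -> 381024
12     -> 381024 12
6      -> 381024 12 6
over   -> 381024 12 6 12
drop   -> 381024 12 6
-7     -> 381024 12 6 -7
dup    -> 381024 12 6 -7 -7
/      -> 381024 12 6 1

0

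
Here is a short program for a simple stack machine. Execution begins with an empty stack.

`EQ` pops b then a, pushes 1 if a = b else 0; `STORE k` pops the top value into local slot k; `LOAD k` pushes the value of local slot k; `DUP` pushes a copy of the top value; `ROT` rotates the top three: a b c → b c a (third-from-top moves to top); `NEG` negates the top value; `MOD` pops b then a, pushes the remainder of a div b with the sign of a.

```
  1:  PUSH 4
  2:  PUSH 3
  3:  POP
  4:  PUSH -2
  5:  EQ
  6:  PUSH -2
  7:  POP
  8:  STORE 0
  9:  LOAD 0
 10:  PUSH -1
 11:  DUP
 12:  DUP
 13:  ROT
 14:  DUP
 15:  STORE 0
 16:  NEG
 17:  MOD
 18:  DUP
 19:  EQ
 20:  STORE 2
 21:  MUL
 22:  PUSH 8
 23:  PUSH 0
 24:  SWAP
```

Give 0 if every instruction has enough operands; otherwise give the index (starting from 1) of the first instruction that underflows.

PUSH 4   [4]
PUSH 3   [4, 3]
POP      [4]
PUSH -2  [4, -2]
EQ       [0]
PUSH -2  [0, -2]
POP      [0]
STORE 0  []
LOAD 0   [0]
PUSH -1  [0, -1]
DUP      [0, -1, -1]
DUP      [0, -1, -1, -1]
ROT      [0, -1, -1, -1]
DUP      [0, -1, -1, -1, -1]
STORE 0  [0, -1, -1, -1]
NEG      [0, -1, -1, 1]
MOD      [0, -1, 0]
DUP      [0, -1, 0, 0]
EQ       [0, -1, 1]
STORE 2  [0, -1]
MUL      [0]
PUSH 8   [0, 8]
PUSH 0   [0, 8, 0]
SWAP     [0, 0, 8]

0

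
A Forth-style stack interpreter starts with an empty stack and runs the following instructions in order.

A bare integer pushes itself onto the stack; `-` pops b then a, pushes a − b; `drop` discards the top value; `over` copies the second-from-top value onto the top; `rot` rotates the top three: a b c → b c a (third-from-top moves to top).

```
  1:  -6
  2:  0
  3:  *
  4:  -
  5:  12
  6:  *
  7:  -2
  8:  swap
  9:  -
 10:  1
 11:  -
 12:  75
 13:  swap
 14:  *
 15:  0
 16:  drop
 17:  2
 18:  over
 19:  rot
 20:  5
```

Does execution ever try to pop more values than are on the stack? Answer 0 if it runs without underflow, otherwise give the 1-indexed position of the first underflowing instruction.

-6 : -6
0  : -6 0
*  : 0
-  — needs 2 operands, stack has 1 → underflow

4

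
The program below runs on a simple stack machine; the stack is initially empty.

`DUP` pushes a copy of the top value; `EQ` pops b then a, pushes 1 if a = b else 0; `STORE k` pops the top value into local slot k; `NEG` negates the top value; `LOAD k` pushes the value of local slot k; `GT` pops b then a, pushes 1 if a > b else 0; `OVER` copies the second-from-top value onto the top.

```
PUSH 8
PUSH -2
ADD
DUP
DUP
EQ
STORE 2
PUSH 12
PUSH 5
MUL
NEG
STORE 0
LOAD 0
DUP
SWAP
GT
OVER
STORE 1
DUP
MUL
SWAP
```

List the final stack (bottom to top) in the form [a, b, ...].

[0, 6]

PUSH 8  : 8
PUSH -2 : 8 -2
ADD     : 6
DUP     : 6 6
DUP     : 6 6 6
EQ      : 6 1
STORE 2 : 6
PUSH 12 : 6 12
PUSH 5  : 6 12 5
MUL     : 6 60
NEG     : 6 -60
STORE 0 : 6
LOAD 0  : 6 -60
DUP     : 6 -60 -60
SWAP    : 6 -60 -60
GT      : 6 0
OVER    : 6 0 6
STORE 1 : 6 0
DUP     : 6 0 0
MUL     : 6 0
SWAP    : 0 6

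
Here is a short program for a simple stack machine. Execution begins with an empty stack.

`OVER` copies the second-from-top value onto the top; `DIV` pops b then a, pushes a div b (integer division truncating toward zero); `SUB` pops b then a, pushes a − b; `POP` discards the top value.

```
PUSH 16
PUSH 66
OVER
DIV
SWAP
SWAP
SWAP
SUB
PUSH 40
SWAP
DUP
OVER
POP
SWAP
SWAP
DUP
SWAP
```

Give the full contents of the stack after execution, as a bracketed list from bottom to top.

PUSH 16 → 16
PUSH 66 → 16 66
OVER    → 16 66 16
DIV     → 16 4
SWAP    → 4 16
SWAP    → 16 4
SWAP    → 4 16
SUB     → -12
PUSH 40 → -12 40
SWAP    → 40 -12
DUP     → 40 -12 -12
OVER    → 40 -12 -12 -12
POP     → 40 -12 -12
SWAP    → 40 -12 -12
SWAP    → 40 -12 -12
DUP     → 40 -12 -12 -12
SWAP    → 40 -12 -12 -12

[40, -12, -12, -12]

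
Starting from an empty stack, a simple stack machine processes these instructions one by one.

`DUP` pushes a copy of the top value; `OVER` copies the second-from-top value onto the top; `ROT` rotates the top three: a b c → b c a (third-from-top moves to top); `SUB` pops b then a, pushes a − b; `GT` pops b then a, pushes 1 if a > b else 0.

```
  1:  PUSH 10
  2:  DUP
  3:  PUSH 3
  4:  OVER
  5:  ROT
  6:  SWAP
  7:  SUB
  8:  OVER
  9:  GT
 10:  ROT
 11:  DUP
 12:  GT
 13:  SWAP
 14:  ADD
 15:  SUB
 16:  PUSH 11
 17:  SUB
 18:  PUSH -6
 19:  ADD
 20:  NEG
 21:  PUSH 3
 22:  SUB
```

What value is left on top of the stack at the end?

11

PUSH 10 → 10
DUP     → 10 10
PUSH 3  → 10 10 3
OVER    → 10 10 3 10
ROT     → 10 3 10 10
SWAP    → 10 3 10 10
SUB     → 10 3 0
OVER    → 10 3 0 3
GT      → 10 3 0
ROT     → 3 0 10
DUP     → 3 0 10 10
GT      → 3 0 0
SWAP    → 3 0 0
ADD     → 3 0
SUB     → 3
PUSH 11 → 3 11
SUB     → -8
PUSH -6 → -8 -6
ADD     → -14
NEG     → 14
PUSH 3  → 14 3
SUB     → 11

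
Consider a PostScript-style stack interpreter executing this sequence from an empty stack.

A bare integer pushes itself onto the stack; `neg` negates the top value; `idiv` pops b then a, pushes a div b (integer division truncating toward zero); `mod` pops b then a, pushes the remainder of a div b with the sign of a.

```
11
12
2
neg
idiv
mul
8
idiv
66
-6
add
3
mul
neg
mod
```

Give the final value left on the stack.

11   → [11]
12   → [11, 12]
2    → [11, 12, 2]
neg  → [11, 12, -2]
idiv → [11, -6]
mul  → [-66]
8    → [-66, 8]
idiv → [-8]
66   → [-8, 66]
-6   → [-8, 66, -6]
add  → [-8, 60]
3    → [-8, 60, 3]
mul  → [-8, 180]
neg  → [-8, -180]
mod  → [-8]

-8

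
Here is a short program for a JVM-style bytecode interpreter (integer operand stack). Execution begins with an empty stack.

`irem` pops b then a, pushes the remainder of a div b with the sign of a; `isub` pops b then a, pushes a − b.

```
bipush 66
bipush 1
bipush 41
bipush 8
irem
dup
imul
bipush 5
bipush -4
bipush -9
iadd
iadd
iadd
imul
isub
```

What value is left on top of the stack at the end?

73

bipush 66 → [66]
bipush 1  → [66, 1]
bipush 41 → [66, 1, 41]
bipush 8  → [66, 1, 41, 8]
irem      → [66, 1, 1]
dup       → [66, 1, 1, 1]
imul      → [66, 1, 1]
bipush 5  → [66, 1, 1, 5]
bipush -4 → [66, 1, 1, 5, -4]
bipush -9 → [66, 1, 1, 5, -4, -9]
iadd      → [66, 1, 1, 5, -13]
iadd      → [66, 1, 1, -8]
iadd      → [66, 1, -7]
imul      → [66, -7]
isub      → [73]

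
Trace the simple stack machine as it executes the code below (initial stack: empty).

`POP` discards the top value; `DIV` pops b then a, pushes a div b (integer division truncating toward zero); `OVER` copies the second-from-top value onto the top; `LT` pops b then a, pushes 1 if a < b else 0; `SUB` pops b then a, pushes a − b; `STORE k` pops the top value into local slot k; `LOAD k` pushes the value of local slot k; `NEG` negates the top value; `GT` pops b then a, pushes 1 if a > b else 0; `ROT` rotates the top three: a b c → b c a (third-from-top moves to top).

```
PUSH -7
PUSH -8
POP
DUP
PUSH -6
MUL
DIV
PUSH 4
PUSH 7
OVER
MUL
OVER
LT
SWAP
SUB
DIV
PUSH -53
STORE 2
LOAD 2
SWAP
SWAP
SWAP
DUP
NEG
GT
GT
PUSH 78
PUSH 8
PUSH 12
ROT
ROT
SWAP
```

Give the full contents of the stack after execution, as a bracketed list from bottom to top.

[0, 12, 8, 78]

PUSH -7   -7
PUSH -8   -7 -8
POP       -7
DUP       -7 -7
PUSH -6   -7 -7 -6
MUL       -7 42
DIV       0
PUSH 4    0 4
PUSH 7    0 4 7
OVER      0 4 7 4
MUL       0 4 28
OVER      0 4 28 4
LT        0 4 0
SWAP      0 0 4
SUB       0 -4
DIV       0
PUSH -53  0 -53
STORE 2   0
LOAD 2    0 -53
SWAP      -53 0
SWAP      0 -53
SWAP      -53 0
DUP       -53 0 0
NEG       -53 0 0
GT        -53 0
GT        0
PUSH 78   0 78
PUSH 8    0 78 8
PUSH 12   0 78 8 12
ROT       0 8 12 78
ROT       0 12 78 8
SWAP      0 12 8 78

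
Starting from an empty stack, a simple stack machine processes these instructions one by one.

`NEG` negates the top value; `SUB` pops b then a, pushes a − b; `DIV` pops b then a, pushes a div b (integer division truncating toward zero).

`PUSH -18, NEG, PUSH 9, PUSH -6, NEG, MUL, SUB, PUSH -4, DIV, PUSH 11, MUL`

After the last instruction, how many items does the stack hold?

PUSH -18  -18
NEG       18
PUSH 9    18 9
PUSH -6   18 9 -6
NEG       18 9 6
MUL       18 54
SUB       -36
PUSH -4   -36 -4
DIV       9
PUSH 11   9 11
MUL       99

1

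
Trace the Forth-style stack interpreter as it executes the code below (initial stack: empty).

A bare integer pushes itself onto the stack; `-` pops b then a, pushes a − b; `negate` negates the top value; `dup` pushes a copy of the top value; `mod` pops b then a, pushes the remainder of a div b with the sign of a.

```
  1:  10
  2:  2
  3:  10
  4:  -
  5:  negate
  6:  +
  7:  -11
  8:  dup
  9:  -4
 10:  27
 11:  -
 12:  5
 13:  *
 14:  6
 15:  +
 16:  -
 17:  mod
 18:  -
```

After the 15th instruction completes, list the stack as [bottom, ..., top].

[18, -11, -11, -149]

10     → [10]
2      → [10, 2]
10     → [10, 2, 10]
-      → [10, -8]
negate → [10, 8]
+      → [18]
-11    → [18, -11]
dup    → [18, -11, -11]
-4     → [18, -11, -11, -4]
27     → [18, -11, -11, -4, 27]
-      → [18, -11, -11, -31]
5      → [18, -11, -11, -31, 5]
*      → [18, -11, -11, -155]
6      → [18, -11, -11, -155, 6]
+      → [18, -11, -11, -149]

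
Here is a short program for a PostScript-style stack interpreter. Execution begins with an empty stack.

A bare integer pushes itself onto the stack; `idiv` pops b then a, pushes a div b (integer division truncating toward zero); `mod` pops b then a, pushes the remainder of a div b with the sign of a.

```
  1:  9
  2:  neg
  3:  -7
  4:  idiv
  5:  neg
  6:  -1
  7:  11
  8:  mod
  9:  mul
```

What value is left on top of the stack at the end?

9    → 9
neg  → -9
-7   → -9 -7
idiv → 1
neg  → -1
-1   → -1 -1
11   → -1 -1 11
mod  → -1 -1
mul  → 1

1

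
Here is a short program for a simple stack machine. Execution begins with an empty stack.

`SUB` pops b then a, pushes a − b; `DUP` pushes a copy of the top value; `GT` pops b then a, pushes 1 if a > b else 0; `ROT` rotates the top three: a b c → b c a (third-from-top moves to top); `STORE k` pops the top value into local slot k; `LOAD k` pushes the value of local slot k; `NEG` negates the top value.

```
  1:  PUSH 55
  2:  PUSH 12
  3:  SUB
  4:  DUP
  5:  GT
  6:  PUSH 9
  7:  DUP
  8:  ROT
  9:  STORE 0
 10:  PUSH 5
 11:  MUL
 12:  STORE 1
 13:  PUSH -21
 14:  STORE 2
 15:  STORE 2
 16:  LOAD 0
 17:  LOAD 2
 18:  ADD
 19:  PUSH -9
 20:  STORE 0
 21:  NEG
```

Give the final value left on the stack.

PUSH 55   [55]
PUSH 12   [55, 12]
SUB       [43]
DUP       [43, 43]
GT        [0]
PUSH 9    [0, 9]
DUP       [0, 9, 9]
ROT       [9, 9, 0]
STORE 0   [9, 9]
PUSH 5    [9, 9, 5]
MUL       [9, 45]
STORE 1   [9]
PUSH -21  [9, -21]
STORE 2   [9]
STORE 2   []
LOAD 0    [0]
LOAD 2    [0, 9]
ADD       [9]
PUSH -9   [9, -9]
STORE 0   [9]
NEG       [-9]

-9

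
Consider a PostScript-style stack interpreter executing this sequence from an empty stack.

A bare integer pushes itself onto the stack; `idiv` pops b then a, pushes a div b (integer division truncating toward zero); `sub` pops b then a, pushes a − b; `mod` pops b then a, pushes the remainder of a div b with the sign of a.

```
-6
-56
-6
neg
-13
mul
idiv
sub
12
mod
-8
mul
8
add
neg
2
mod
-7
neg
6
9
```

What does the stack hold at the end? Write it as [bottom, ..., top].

-6    [-6]
-56   [-6, -56]
-6    [-6, -56, -6]
neg   [-6, -56, 6]
-13   [-6, -56, 6, -13]
mul   [-6, -56, -78]
idiv  [-6, 0]
sub   [-6]
12    [-6, 12]
mod   [-6]
-8    [-6, -8]
mul   [48]
8     [48, 8]
add   [56]
neg   [-56]
2     [-56, 2]
mod   [0]
-7    [0, -7]
neg   [0, 7]
6     [0, 7, 6]
9     [0, 7, 6, 9]

[0, 7, 6, 9]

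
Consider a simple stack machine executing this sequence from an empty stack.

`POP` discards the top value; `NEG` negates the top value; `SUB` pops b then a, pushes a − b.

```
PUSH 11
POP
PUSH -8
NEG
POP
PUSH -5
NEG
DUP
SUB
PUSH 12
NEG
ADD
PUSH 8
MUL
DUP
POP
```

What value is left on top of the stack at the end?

-96

PUSH 11  [11]
POP      []
PUSH -8  [-8]
NEG      [8]
POP      []
PUSH -5  [-5]
NEG      [5]
DUP      [5, 5]
SUB      [0]
PUSH 12  [0, 12]
NEG      [0, -12]
ADD      [-12]
PUSH 8   [-12, 8]
MUL      [-96]
DUP      [-96, -96]
POP      [-96]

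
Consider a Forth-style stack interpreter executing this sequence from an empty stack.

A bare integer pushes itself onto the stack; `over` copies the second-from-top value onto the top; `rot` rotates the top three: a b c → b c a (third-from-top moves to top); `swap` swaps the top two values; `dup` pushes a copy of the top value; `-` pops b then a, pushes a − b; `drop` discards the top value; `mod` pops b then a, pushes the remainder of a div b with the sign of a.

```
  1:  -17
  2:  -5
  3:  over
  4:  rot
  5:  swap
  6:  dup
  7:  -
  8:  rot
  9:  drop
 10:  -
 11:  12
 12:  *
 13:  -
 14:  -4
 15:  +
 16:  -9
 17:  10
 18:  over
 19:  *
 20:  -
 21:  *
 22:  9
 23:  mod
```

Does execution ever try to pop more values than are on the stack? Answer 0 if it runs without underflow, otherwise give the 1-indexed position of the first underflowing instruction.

-17   -17
-5    -17 -5
over  -17 -5 -17
rot   -5 -17 -17
swap  -5 -17 -17
dup   -5 -17 -17 -17
-     -5 -17 0
rot   -17 0 -5
drop  -17 0
-     -17
12    -17 12
*     -204
-  — needs 2 operands, stack has 1 → underflow

13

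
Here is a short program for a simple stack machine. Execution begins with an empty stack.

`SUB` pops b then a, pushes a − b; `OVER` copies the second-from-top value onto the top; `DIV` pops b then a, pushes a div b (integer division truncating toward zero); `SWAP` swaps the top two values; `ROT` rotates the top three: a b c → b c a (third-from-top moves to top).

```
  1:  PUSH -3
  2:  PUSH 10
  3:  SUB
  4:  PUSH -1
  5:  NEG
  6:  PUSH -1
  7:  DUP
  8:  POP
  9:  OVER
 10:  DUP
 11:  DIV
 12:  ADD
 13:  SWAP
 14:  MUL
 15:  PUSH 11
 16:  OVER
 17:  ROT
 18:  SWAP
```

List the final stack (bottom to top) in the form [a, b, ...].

[-13, 11, 0, 0]

PUSH -3 -> -3
PUSH 10 -> -3 10
SUB     -> -13
PUSH -1 -> -13 -1
NEG     -> -13 1
PUSH -1 -> -13 1 -1
DUP     -> -13 1 -1 -1
POP     -> -13 1 -1
OVER    -> -13 1 -1 1
DUP     -> -13 1 -1 1 1
DIV     -> -13 1 -1 1
ADD     -> -13 1 0
SWAP    -> -13 0 1
MUL     -> -13 0
PUSH 11 -> -13 0 11
OVER    -> -13 0 11 0
ROT     -> -13 11 0 0
SWAP    -> -13 11 0 0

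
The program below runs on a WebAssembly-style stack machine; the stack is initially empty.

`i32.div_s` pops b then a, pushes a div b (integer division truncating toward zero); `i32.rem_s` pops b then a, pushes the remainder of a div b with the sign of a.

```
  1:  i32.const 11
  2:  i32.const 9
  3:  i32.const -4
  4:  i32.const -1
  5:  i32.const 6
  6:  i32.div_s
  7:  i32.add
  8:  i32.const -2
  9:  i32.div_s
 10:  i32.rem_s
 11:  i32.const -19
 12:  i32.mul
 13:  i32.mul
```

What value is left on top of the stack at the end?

-209

i32.const 11   11
i32.const 9    11 9
i32.const -4   11 9 -4
i32.const -1   11 9 -4 -1
i32.const 6    11 9 -4 -1 6
i32.div_s      11 9 -4 0
i32.add        11 9 -4
i32.const -2   11 9 -4 -2
i32.div_s      11 9 2
i32.rem_s      11 1
i32.const -19  11 1 -19
i32.mul        11 -19
i32.mul        -209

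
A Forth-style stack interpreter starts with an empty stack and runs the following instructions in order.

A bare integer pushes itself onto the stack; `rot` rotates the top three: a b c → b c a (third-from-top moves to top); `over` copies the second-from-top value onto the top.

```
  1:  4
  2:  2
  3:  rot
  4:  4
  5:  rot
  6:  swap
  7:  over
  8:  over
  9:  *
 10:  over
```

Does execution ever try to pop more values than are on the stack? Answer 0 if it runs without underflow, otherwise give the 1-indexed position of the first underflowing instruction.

4 -> [4]
2 -> [4, 2]
rot  — needs 3 operands, stack has 2 → underflow

3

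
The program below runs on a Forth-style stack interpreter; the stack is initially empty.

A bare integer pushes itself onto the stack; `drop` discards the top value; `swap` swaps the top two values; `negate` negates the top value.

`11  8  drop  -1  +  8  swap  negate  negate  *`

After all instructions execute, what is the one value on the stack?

80

11      11
8       11 8
drop    11
-1      11 -1
+       10
8       10 8
swap    8 10
negate  8 -10
negate  8 10
*       80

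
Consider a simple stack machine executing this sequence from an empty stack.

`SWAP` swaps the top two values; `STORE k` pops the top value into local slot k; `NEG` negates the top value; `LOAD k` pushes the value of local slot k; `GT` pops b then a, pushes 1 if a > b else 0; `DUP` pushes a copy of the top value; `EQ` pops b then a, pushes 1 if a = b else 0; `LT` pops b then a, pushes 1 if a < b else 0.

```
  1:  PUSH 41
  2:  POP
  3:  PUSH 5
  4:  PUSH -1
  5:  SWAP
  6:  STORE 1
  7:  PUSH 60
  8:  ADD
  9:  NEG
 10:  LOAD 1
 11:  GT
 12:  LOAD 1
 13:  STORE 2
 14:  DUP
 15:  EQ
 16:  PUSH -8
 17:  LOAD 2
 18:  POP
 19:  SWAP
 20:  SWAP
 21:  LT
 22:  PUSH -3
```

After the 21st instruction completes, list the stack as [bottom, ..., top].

PUSH 41 : [41]
POP     : []
PUSH 5  : [5]
PUSH -1 : [5, -1]
SWAP    : [-1, 5]
STORE 1 : [-1]
PUSH 60 : [-1, 60]
ADD     : [59]
NEG     : [-59]
LOAD 1  : [-59, 5]
GT      : [0]
LOAD 1  : [0, 5]
STORE 2 : [0]
DUP     : [0, 0]
EQ      : [1]
PUSH -8 : [1, -8]
LOAD 2  : [1, -8, 5]
POP     : [1, -8]
SWAP    : [-8, 1]
SWAP    : [1, -8]
LT      : [0]

[0]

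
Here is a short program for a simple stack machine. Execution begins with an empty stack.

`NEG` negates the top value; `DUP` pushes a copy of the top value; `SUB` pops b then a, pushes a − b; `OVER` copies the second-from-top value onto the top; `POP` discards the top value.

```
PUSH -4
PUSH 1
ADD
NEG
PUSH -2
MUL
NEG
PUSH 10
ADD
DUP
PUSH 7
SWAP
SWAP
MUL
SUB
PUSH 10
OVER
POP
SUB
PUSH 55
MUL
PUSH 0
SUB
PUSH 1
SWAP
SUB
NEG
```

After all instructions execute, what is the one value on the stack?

-5831

PUSH -4 -> -4
PUSH 1  -> -4 1
ADD     -> -3
NEG     -> 3
PUSH -2 -> 3 -2
MUL     -> -6
NEG     -> 6
PUSH 10 -> 6 10
ADD     -> 16
DUP     -> 16 16
PUSH 7  -> 16 16 7
SWAP    -> 16 7 16
SWAP    -> 16 16 7
MUL     -> 16 112
SUB     -> -96
PUSH 10 -> -96 10
OVER    -> -96 10 -96
POP     -> -96 10
SUB     -> -106
PUSH 55 -> -106 55
MUL     -> -5830
PUSH 0  -> -5830 0
SUB     -> -5830
PUSH 1  -> -5830 1
SWAP    -> 1 -5830
SUB     -> 5831
NEG     -> -5831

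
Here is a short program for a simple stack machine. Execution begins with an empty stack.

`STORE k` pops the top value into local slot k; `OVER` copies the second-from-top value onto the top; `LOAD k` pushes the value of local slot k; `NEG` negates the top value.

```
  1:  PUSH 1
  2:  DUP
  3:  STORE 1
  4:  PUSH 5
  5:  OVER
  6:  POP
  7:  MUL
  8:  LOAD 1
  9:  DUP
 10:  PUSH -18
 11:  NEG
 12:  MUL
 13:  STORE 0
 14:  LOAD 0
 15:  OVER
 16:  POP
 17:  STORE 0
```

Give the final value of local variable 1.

PUSH 1   → [1]
DUP      → [1, 1]
STORE 1  → [1]
PUSH 5   → [1, 5]
OVER     → [1, 5, 1]
POP      → [1, 5]
MUL      → [5]
LOAD 1   → [5, 1]
DUP      → [5, 1, 1]
PUSH -18 → [5, 1, 1, -18]
NEG      → [5, 1, 1, 18]
MUL      → [5, 1, 18]
STORE 0  → [5, 1]
LOAD 0   → [5, 1, 18]
OVER     → [5, 1, 18, 1]
POP      → [5, 1, 18]
STORE 0  → [5, 1]

1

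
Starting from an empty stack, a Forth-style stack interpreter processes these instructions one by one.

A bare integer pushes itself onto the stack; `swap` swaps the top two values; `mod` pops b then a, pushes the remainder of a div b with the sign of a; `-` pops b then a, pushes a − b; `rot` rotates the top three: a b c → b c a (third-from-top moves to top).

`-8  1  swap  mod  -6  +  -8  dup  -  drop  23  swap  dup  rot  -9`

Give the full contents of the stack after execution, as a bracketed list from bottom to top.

-8    [-8]
1     [-8, 1]
swap  [1, -8]
mod   [1]
-6    [1, -6]
+     [-5]
-8    [-5, -8]
dup   [-5, -8, -8]
-     [-5, 0]
drop  [-5]
23    [-5, 23]
swap  [23, -5]
dup   [23, -5, -5]
rot   [-5, -5, 23]
-9    [-5, -5, 23, -9]

[-5, -5, 23, -9]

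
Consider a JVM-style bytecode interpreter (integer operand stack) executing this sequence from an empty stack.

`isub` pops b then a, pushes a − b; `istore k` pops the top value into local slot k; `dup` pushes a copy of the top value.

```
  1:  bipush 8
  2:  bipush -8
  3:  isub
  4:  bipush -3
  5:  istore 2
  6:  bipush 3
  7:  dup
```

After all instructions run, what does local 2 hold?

bipush 8  → [8]
bipush -8 → [8, -8]
isub      → [16]
bipush -3 → [16, -3]
istore 2  → [16]
bipush 3  → [16, 3]
dup       → [16, 3, 3]

-3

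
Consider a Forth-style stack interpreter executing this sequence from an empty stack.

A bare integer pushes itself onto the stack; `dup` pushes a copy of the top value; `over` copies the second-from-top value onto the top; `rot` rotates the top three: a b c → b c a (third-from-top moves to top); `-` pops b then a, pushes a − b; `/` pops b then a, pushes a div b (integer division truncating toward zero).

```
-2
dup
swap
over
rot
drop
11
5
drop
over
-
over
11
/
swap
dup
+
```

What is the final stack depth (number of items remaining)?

-2   : -2
dup  : -2 -2
swap : -2 -2
over : -2 -2 -2
rot  : -2 -2 -2
drop : -2 -2
11   : -2 -2 11
5    : -2 -2 11 5
drop : -2 -2 11
over : -2 -2 11 -2
-    : -2 -2 13
over : -2 -2 13 -2
11   : -2 -2 13 -2 11
/    : -2 -2 13 0
swap : -2 -2 0 13
dup  : -2 -2 0 13 13
+    : -2 -2 0 26

4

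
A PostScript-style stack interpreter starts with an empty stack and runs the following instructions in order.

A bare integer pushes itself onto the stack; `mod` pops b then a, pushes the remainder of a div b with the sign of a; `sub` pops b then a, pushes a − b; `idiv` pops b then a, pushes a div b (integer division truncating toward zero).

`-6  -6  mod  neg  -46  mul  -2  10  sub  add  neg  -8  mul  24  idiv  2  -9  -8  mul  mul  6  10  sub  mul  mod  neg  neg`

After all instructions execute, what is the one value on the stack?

-4

-6   : [-6]
-6   : [-6, -6]
mod  : [0]
neg  : [0]
-46  : [0, -46]
mul  : [0]
-2   : [0, -2]
10   : [0, -2, 10]
sub  : [0, -12]
add  : [-12]
neg  : [12]
-8   : [12, -8]
mul  : [-96]
24   : [-96, 24]
idiv : [-4]
2    : [-4, 2]
-9   : [-4, 2, -9]
-8   : [-4, 2, -9, -8]
mul  : [-4, 2, 72]
mul  : [-4, 144]
6    : [-4, 144, 6]
10   : [-4, 144, 6, 10]
sub  : [-4, 144, -4]
mul  : [-4, -576]
mod  : [-4]
neg  : [4]
neg  : [-4]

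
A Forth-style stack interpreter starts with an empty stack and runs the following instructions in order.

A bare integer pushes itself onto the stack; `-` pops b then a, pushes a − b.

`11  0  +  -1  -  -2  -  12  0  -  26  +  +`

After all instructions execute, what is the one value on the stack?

52

11  11
0   11 0
+   11
-1  11 -1
-   12
-2  12 -2
-   14
12  14 12
0   14 12 0
-   14 12
26  14 12 26
+   14 38
+   52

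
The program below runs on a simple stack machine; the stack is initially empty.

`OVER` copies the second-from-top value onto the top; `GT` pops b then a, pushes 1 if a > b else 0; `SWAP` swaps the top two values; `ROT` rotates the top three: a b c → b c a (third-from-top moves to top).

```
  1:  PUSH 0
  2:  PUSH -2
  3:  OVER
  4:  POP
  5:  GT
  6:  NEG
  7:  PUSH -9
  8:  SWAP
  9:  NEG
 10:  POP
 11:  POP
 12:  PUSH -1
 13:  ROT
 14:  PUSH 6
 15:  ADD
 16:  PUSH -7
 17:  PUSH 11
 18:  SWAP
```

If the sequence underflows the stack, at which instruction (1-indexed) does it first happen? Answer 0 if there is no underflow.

13

PUSH 0  -> 0
PUSH -2 -> 0 -2
OVER    -> 0 -2 0
POP     -> 0 -2
GT      -> 1
NEG     -> -1
PUSH -9 -> -1 -9
SWAP    -> -9 -1
NEG     -> -9 1
POP     -> -9
POP     -> (empty)
PUSH -1 -> -1
ROT  — needs 3 operands, stack has 1 → underflow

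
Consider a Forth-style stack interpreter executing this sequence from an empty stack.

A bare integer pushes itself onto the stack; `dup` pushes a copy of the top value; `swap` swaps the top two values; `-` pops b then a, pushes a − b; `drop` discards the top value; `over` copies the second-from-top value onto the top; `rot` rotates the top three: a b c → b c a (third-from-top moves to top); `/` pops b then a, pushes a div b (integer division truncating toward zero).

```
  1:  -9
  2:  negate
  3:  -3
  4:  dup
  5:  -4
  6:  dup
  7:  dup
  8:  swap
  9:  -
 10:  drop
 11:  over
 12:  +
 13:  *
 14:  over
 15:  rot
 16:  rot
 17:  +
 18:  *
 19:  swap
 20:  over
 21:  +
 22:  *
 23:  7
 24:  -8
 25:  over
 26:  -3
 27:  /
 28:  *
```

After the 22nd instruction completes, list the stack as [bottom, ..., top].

[2430]

-9     -> [-9]
negate -> [9]
-3     -> [9, -3]
dup    -> [9, -3, -3]
-4     -> [9, -3, -3, -4]
dup    -> [9, -3, -3, -4, -4]
dup    -> [9, -3, -3, -4, -4, -4]
swap   -> [9, -3, -3, -4, -4, -4]
-      -> [9, -3, -3, -4, 0]
drop   -> [9, -3, -3, -4]
over   -> [9, -3, -3, -4, -3]
+      -> [9, -3, -3, -7]
*      -> [9, -3, 21]
over   -> [9, -3, 21, -3]
rot    -> [9, 21, -3, -3]
rot    -> [9, -3, -3, 21]
+      -> [9, -3, 18]
*      -> [9, -54]
swap   -> [-54, 9]
over   -> [-54, 9, -54]
+      -> [-54, -45]
*      -> [2430]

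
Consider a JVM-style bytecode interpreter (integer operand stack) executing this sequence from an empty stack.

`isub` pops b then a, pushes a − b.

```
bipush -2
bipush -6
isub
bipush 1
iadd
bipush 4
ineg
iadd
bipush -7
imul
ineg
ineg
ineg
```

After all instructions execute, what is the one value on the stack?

7

bipush -2 : [-2]
bipush -6 : [-2, -6]
isub      : [4]
bipush 1  : [4, 1]
iadd      : [5]
bipush 4  : [5, 4]
ineg      : [5, -4]
iadd      : [1]
bipush -7 : [1, -7]
imul      : [-7]
ineg      : [7]
ineg      : [-7]
ineg      : [7]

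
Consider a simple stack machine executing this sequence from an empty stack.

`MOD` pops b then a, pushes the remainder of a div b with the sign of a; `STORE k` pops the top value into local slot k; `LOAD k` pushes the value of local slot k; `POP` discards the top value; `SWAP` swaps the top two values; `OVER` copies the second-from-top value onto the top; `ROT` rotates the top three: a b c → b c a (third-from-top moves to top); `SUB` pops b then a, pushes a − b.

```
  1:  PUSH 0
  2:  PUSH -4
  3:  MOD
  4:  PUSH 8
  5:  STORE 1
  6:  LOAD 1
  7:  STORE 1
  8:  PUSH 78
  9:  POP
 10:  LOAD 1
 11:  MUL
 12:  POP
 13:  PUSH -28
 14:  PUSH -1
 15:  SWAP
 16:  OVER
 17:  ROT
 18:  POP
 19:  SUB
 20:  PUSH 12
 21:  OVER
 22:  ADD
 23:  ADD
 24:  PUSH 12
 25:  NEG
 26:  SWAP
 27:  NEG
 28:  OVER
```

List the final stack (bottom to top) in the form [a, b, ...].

[-12, 42, -12]

PUSH 0   → 0
PUSH -4  → 0 -4
MOD      → 0
PUSH 8   → 0 8
STORE 1  → 0
LOAD 1   → 0 8
STORE 1  → 0
PUSH 78  → 0 78
POP      → 0
LOAD 1   → 0 8
MUL      → 0
POP      → (empty)
PUSH -28 → -28
PUSH -1  → -28 -1
SWAP     → -1 -28
OVER     → -1 -28 -1
ROT      → -28 -1 -1
POP      → -28 -1
SUB      → -27
PUSH 12  → -27 12
OVER     → -27 12 -27
ADD      → -27 -15
ADD      → -42
PUSH 12  → -42 12
NEG      → -42 -12
SWAP     → -12 -42
NEG      → -12 42
OVER     → -12 42 -12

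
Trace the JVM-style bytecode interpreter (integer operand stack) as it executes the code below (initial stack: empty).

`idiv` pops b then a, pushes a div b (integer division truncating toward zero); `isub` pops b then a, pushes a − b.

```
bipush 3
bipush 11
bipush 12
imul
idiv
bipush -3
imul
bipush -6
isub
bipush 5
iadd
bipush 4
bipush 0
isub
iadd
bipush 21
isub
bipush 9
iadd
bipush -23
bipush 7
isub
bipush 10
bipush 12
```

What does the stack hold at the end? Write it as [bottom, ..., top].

[3, -30, 10, 12]

bipush 3   → 3
bipush 11  → 3 11
bipush 12  → 3 11 12
imul       → 3 132
idiv       → 0
bipush -3  → 0 -3
imul       → 0
bipush -6  → 0 -6
isub       → 6
bipush 5   → 6 5
iadd       → 11
bipush 4   → 11 4
bipush 0   → 11 4 0
isub       → 11 4
iadd       → 15
bipush 21  → 15 21
isub       → -6
bipush 9   → -6 9
iadd       → 3
bipush -23 → 3 -23
bipush 7   → 3 -23 7
isub       → 3 -30
bipush 10  → 3 -30 10
bipush 12  → 3 -30 10 12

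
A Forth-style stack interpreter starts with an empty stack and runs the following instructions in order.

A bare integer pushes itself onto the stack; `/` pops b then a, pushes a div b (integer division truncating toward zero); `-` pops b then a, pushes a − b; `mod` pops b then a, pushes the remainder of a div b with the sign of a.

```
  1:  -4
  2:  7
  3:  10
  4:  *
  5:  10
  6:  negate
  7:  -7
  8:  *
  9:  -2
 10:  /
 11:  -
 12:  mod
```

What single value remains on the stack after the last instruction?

-4

-4      -4
7       -4 7
10      -4 7 10
*       -4 70
10      -4 70 10
negate  -4 70 -10
-7      -4 70 -10 -7
*       -4 70 70
-2      -4 70 70 -2
/       -4 70 -35
-       -4 105
mod     -4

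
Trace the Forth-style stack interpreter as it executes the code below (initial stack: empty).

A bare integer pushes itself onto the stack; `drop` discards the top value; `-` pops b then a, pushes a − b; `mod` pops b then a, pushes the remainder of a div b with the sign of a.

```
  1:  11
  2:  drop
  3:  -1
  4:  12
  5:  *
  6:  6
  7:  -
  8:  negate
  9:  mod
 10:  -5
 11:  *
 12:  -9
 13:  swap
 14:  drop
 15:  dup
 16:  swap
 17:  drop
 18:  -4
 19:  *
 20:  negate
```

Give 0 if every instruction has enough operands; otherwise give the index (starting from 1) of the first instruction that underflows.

11     → 11
drop   → (empty)
-1     → -1
12     → -1 12
*      → -12
6      → -12 6
-      → -18
negate → 18
mod  — needs 2 operands, stack has 1 → underflow

9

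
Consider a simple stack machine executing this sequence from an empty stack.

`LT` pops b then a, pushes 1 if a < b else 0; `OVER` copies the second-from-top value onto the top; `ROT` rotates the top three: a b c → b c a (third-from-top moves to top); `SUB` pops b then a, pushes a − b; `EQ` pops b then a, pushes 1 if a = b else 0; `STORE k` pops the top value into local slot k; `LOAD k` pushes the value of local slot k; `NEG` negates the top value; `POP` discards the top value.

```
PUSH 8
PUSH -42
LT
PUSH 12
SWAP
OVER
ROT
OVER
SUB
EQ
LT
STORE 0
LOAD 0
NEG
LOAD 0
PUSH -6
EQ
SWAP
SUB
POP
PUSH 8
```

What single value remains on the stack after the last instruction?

8

PUSH 8    [8]
PUSH -42  [8, -42]
LT        [0]
PUSH 12   [0, 12]
SWAP      [12, 0]
OVER      [12, 0, 12]
ROT       [0, 12, 12]
OVER      [0, 12, 12, 12]
SUB       [0, 12, 0]
EQ        [0, 0]
LT        [0]
STORE 0   []
LOAD 0    [0]
NEG       [0]
LOAD 0    [0, 0]
PUSH -6   [0, 0, -6]
EQ        [0, 0]
SWAP      [0, 0]
SUB       [0]
POP       []
PUSH 8    [8]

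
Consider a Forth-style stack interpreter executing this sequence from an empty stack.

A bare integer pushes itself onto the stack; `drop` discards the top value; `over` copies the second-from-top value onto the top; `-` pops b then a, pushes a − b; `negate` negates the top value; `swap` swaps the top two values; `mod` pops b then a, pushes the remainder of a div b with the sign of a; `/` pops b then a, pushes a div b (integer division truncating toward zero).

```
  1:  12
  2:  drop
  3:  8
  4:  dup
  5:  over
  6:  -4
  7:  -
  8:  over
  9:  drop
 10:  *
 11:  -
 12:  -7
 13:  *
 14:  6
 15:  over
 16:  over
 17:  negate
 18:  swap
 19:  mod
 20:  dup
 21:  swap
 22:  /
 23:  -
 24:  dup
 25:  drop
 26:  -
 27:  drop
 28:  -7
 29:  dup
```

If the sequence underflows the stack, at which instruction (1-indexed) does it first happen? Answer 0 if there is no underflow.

12     -> [12]
drop   -> []
8      -> [8]
dup    -> [8, 8]
over   -> [8, 8, 8]
-4     -> [8, 8, 8, -4]
-      -> [8, 8, 12]
over   -> [8, 8, 12, 8]
drop   -> [8, 8, 12]
*      -> [8, 96]
-      -> [-88]
-7     -> [-88, -7]
*      -> [616]
6      -> [616, 6]
over   -> [616, 6, 616]
over   -> [616, 6, 616, 6]
negate -> [616, 6, 616, -6]
swap   -> [616, 6, -6, 616]
mod    -> [616, 6, -6]
dup    -> [616, 6, -6, -6]
swap   -> [616, 6, -6, -6]
/      -> [616, 6, 1]
-      -> [616, 5]
dup    -> [616, 5, 5]
drop   -> [616, 5]
-      -> [611]
drop   -> []
-7     -> [-7]
dup    -> [-7, -7]

0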